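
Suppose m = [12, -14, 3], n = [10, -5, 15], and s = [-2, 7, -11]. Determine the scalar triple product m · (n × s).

-1540

n × s:
i: (-5)·(-11) - 15·7 = 55 - 105 = -50
j: 15·(-2) - 10·(-11) = -30 - (-110) = 80
k: 10·7 - (-5)·(-2) = 70 - 10 = 60
n × s = (-50, 80, 60)
m · (n × s) = 12·(-50) + (-14)·80 + 3·60 = -600 - 1120 + 180 = -1540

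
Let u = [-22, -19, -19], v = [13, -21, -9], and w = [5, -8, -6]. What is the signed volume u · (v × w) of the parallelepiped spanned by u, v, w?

-1834

v × w:
i: (-21)·(-6) - (-9)·(-8) = 126 - 72 = 54
j: (-9)·5 - 13·(-6) = -45 - (-78) = 33
k: 13·(-8) - (-21)·5 = -104 - (-105) = 1
v × w = (54, 33, 1)
u · (v × w) = (-22)·54 + (-19)·33 + (-19)·1 = -1188 - 627 - 19 = -1834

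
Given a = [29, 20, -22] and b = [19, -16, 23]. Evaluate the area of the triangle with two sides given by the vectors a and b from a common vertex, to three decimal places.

689.425

i: 20·23 - (-22)·(-16) = 460 - 352 = 108
j: (-22)·19 - 29·23 = -418 - 667 = -1085
k: 29·(-16) - 20·19 = -464 - 380 = -844
a × b = (108, -1085, -844)
|a × b| = √(108² + (-1085)² + (-844)²) = √1901225 ≈ 1378.8492
area = ½ · 1378.8492 ≈ 689.425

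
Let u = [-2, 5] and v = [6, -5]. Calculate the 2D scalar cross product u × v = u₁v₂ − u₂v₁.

-20

(-2)·(-5) - 5·6 = 10 - 30 = -20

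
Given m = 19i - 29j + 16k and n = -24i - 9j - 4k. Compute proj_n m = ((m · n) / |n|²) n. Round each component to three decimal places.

m · n = 19·(-24) + (-29)·(-9) + 16·(-4) = -456 + 261 - 64 = -259
|n|² = 576 + 81 + 16 = 673
proj_n m = (-259/673) · (-24, -9, -4) ≈ (9.236, 3.464, 1.539)

(9.236, 3.464, 1.539)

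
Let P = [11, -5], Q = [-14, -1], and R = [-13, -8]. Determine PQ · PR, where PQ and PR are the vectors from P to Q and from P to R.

588

PQ = Q − P = (-25, 4)
PR = R − P = (-24, -3)
PQ · PR = (-25)·(-24) + 4·(-3) = 600 - 12 = 588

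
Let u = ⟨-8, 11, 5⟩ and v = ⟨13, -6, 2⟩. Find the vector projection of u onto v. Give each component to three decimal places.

u · v = (-8)·13 + 11·(-6) + 5·2 = -104 - 66 + 10 = -160
|v|² = 169 + 36 + 4 = 209
proj_v u = (-160/209) · (13, -6, 2) ≈ (-9.952, 4.593, -1.531)

(-9.952, 4.593, -1.531)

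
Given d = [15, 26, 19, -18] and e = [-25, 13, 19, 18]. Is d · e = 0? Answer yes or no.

yes

d · e = 15·(-25) + 26·13 + 19·19 + (-18)·18 = -375 + 338 + 361 - 324 = 0
Zero, so the vectors are orthogonal.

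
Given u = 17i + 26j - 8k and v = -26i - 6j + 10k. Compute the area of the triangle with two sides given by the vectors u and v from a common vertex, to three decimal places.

i: 26·10 - (-8)·(-6) = 260 - 48 = 212
j: (-8)·(-26) - 17·10 = 208 - 170 = 38
k: 17·(-6) - 26·(-26) = -102 - (-676) = 574
u × v = (212, 38, 574)
|u × v| = √(212² + 38² + 574²) = √375864 ≈ 613.0775
area = ½ · 613.0775 ≈ 306.539

306.539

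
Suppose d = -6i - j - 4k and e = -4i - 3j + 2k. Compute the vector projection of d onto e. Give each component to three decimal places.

(-2.621, -1.966, 1.310)

d · e = (-6)·(-4) + (-1)·(-3) + (-4)·2 = 24 + 3 - 8 = 19
|e|² = 16 + 9 + 4 = 29
proj_e d = (19/29) · (-4, -3, 2) ≈ (-2.621, -1.966, 1.310)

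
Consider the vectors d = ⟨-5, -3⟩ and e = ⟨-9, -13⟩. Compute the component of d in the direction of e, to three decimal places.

d · e = (-5)·(-9) + (-3)·(-13) = 45 + 39 = 84
|e| = √(81 + 169) = √250 ≈ 15.8114
comp_e d = 84 / √250 ≈ 5.313

5.313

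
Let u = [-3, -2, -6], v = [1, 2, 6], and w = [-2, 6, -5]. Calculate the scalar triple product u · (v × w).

92

v × w:
i: 2·(-5) - 6·6 = -10 - 36 = -46
j: 6·(-2) - 1·(-5) = -12 - (-5) = -7
k: 1·6 - 2·(-2) = 6 - (-4) = 10
v × w = (-46, -7, 10)
u · (v × w) = (-3)·(-46) + (-2)·(-7) + (-6)·10 = 138 + 14 - 60 = 92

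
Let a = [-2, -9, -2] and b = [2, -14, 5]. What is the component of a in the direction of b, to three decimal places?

a · b = (-2)·2 + (-9)·(-14) + (-2)·5 = -4 + 126 - 10 = 112
|b| = √(4 + 196 + 25) = √225 ≈ 15.0000
comp_b a = 112 / √225 ≈ 7.467

7.467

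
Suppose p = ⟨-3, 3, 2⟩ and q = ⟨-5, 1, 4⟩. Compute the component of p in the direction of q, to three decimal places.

p · q = (-3)·(-5) + 3·1 + 2·4 = 15 + 3 + 8 = 26
|q| = √(25 + 1 + 16) = √42 ≈ 6.4807
comp_q p = 26 / √42 ≈ 4.012

4.012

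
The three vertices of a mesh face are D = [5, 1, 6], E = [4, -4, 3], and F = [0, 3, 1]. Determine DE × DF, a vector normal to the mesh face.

(31, 10, -27)

DE = (-1, -5, -3)
DF = (-5, 2, -5)
i: (-5)·(-5) - (-3)·2 = 25 - (-6) = 31
j: (-3)·(-5) - (-1)·(-5) = 15 - 5 = 10
k: (-1)·2 - (-5)·(-5) = -2 - 25 = -27
DE × DF = (31, 10, -27)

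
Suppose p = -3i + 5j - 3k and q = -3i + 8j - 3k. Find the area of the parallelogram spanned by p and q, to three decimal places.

12.728

i: 5·(-3) - (-3)·8 = -15 - (-24) = 9
j: (-3)·(-3) - (-3)·(-3) = 9 - 9 = 0
k: (-3)·8 - 5·(-3) = -24 - (-15) = -9
p × q = (9, 0, -9)
|p × q| = √(9² + 0² + (-9)²) = √162 ≈ 12.7279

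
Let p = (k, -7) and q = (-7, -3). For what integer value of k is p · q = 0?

3

p · q = k·(-7) + (-7)·(-3) = 21 - 7k
Set equal to 0: -7k = -21, so k = 3.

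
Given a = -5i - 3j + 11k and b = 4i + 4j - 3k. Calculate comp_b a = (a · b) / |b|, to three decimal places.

a · b = (-5)·4 + (-3)·4 + 11·(-3) = -20 - 12 - 33 = -65
|b| = √(16 + 16 + 9) = √41 ≈ 6.4031
comp_b a = -65 / √41 ≈ -10.151

-10.151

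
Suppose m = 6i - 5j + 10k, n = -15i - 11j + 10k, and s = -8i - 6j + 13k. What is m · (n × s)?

-1053

n × s:
i: (-11)·13 - 10·(-6) = -143 - (-60) = -83
j: 10·(-8) - (-15)·13 = -80 - (-195) = 115
k: (-15)·(-6) - (-11)·(-8) = 90 - 88 = 2
n × s = (-83, 115, 2)
m · (n × s) = 6·(-83) + (-5)·115 + 10·2 = -498 - 575 + 20 = -1053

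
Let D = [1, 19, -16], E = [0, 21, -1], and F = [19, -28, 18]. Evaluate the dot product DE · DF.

DE = E − D = (-1, 2, 15)
DF = F − D = (18, -47, 34)
DE · DF = (-1)·18 + 2·(-47) + 15·34 = -18 - 94 + 510 = 398

398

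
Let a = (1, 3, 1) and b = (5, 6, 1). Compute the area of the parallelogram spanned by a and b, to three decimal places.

i: 3·1 - 1·6 = 3 - 6 = -3
j: 1·5 - 1·1 = 5 - 1 = 4
k: 1·6 - 3·5 = 6 - 15 = -9
a × b = (-3, 4, -9)
|a × b| = √((-3)² + 4² + (-9)²) = √106 ≈ 10.2956

10.296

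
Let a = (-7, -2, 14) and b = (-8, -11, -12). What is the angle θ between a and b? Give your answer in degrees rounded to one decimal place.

108.3

a · b = (-7)·(-8) + (-2)·(-11) + 14·(-12) = 56 + 22 - 168 = -90
|a|² = 49 + 4 + 196 = 249,  |a| = √249 ≈ 15.779734
|b|² = 64 + 121 + 144 = 329,  |b| = √329 ≈ 18.138357
cos θ = -90 / (15.779734 · 18.138357) ≈ -0.31445
θ = arccos(-0.31445) ≈ 108.3°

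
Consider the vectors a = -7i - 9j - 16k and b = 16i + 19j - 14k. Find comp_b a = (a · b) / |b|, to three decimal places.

-2.069

a · b = (-7)·16 + (-9)·19 + (-16)·(-14) = -112 - 171 + 224 = -59
|b| = √(256 + 361 + 196) = √813 ≈ 28.5132
comp_b a = -59 / √813 ≈ -2.069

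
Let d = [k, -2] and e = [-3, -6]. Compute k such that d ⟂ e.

4

d · e = k·(-3) + (-2)·(-6) = 12 - 3k
Set equal to 0: -3k = -12, so k = 4.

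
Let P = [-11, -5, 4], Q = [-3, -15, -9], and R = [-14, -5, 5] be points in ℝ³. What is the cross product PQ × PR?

(-10, 31, -30)

PQ = (8, -10, -13)
PR = (-3, 0, 1)
i: (-10)·1 - (-13)·0 = -10 - 0 = -10
j: (-13)·(-3) - 8·1 = 39 - 8 = 31
k: 8·0 - (-10)·(-3) = 0 - 30 = -30
PQ × PR = (-10, 31, -30)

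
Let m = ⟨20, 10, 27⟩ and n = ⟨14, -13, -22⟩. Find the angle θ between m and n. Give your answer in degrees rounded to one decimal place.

m · n = 20·14 + 10·(-13) + 27·(-22) = 280 - 130 - 594 = -444
|m|² = 400 + 100 + 729 = 1229,  |m| = √1229 ≈ 35.057096
|n|² = 196 + 169 + 484 = 849,  |n| = √849 ≈ 29.137605
cos θ = -444 / (35.057096 · 29.137605) ≈ -0.43466
θ = arccos(-0.43466) ≈ 115.8°

115.8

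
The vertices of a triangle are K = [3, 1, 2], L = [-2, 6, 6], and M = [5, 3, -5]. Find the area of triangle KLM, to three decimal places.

27.286

KL = (-5, 5, 4),  KM = (2, 2, -7)
i: 5·(-7) - 4·2 = -35 - 8 = -43
j: 4·2 - (-5)·(-7) = 8 - 35 = -27
k: (-5)·2 - 5·2 = -10 - 10 = -20
KL × KM = (-43, -27, -20)
|KL × KM| = √2978 ≈ 54.5711
area = ½ · 54.5711 ≈ 27.286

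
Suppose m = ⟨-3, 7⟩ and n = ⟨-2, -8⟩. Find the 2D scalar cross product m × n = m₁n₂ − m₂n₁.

38

(-3)·(-8) - 7·(-2) = 24 - (-14) = 38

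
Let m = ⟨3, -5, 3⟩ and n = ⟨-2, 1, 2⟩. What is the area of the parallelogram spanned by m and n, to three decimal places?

i: (-5)·2 - 3·1 = -10 - 3 = -13
j: 3·(-2) - 3·2 = -6 - 6 = -12
k: 3·1 - (-5)·(-2) = 3 - 10 = -7
m × n = (-13, -12, -7)
|m × n| = √((-13)² + (-12)² + (-7)²) = √362 ≈ 19.0263

19.026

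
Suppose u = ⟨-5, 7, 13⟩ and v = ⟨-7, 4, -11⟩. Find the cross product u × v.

(-129, -146, 29)

i: 7·(-11) - 13·4 = -77 - 52 = -129
j: 13·(-7) - (-5)·(-11) = -91 - 55 = -146
k: (-5)·4 - 7·(-7) = -20 - (-49) = 29
u × v = (-129, -146, 29)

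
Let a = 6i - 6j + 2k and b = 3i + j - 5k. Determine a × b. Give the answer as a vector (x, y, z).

(28, 36, 24)

i: (-6)·(-5) - 2·1 = 30 - 2 = 28
j: 2·3 - 6·(-5) = 6 - (-30) = 36
k: 6·1 - (-6)·3 = 6 - (-18) = 24
a × b = (28, 36, 24)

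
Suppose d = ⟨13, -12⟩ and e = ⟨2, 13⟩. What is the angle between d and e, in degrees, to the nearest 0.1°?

124.0

d · e = 13·2 + (-12)·13 = 26 - 156 = -130
|d|² = 169 + 144 = 313,  |d| = √313 ≈ 17.691806
|e|² = 4 + 169 = 173,  |e| = √173 ≈ 13.152946
cos θ = -130 / (17.691806 · 13.152946) ≈ -0.55866
θ = arccos(-0.55866) ≈ 124.0°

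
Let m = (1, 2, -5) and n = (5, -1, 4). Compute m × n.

i: 2·4 - (-5)·(-1) = 8 - 5 = 3
j: (-5)·5 - 1·4 = -25 - 4 = -29
k: 1·(-1) - 2·5 = -1 - 10 = -11
m × n = (3, -29, -11)

(3, -29, -11)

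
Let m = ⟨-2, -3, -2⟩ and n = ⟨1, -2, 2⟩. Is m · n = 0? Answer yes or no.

yes

m · n = (-2)·1 + (-3)·(-2) + (-2)·2 = -2 + 6 - 4 = 0
Zero, so the vectors are orthogonal.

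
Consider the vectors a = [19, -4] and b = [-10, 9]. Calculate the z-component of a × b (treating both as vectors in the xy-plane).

131

19·9 - (-4)·(-10) = 171 - 40 = 131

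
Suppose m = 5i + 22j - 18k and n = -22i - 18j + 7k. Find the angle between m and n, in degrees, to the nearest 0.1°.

m · n = 5·(-22) + 22·(-18) + (-18)·7 = -110 - 396 - 126 = -632
|m|² = 25 + 484 + 324 = 833,  |m| = √833 ≈ 28.861739
|n|² = 484 + 324 + 49 = 857,  |n| = √857 ≈ 29.274562
cos θ = -632 / (28.861739 · 29.274562) ≈ -0.74800
θ = arccos(-0.74800) ≈ 138.4°

138.4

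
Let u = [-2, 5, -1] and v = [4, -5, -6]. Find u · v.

-27

u · v = (-2)·4 + 5·(-5) + (-1)·(-6) = -8 - 25 + 6 = -27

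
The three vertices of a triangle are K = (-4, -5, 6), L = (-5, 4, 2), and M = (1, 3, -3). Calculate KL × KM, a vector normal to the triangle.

KL = (-1, 9, -4)
KM = (5, 8, -9)
i: 9·(-9) - (-4)·8 = -81 - (-32) = -49
j: (-4)·5 - (-1)·(-9) = -20 - 9 = -29
k: (-1)·8 - 9·5 = -8 - 45 = -53
KL × KM = (-49, -29, -53)

(-49, -29, -53)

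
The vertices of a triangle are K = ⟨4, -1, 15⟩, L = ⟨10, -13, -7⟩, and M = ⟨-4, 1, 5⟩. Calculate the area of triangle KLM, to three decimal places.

149.706

KL = (6, -12, -22),  KM = (-8, 2, -10)
i: (-12)·(-10) - (-22)·2 = 120 - (-44) = 164
j: (-22)·(-8) - 6·(-10) = 176 - (-60) = 236
k: 6·2 - (-12)·(-8) = 12 - 96 = -84
KL × KM = (164, 236, -84)
|KL × KM| = √89648 ≈ 299.4128
area = ½ · 299.4128 ≈ 149.706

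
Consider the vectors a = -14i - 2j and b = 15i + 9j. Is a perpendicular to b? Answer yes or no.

a · b = (-14)·15 + (-2)·9 = -210 - 18 = -228
Nonzero, so the vectors are not orthogonal.

no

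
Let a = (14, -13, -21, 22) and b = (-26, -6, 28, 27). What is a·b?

-280

a · b = 14·(-26) + (-13)·(-6) + (-21)·28 + 22·27 = -364 + 78 - 588 + 594 = -280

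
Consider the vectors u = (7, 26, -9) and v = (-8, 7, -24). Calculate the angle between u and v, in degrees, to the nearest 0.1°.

62.7

u · v = 7·(-8) + 26·7 + (-9)·(-24) = -56 + 182 + 216 = 342
|u|² = 49 + 676 + 81 = 806,  |u| = √806 ≈ 28.390139
|v|² = 64 + 49 + 576 = 689,  |v| = √689 ≈ 26.248809
cos θ = 342 / (28.390139 · 26.248809) ≈ 0.45893
θ = arccos(0.45893) ≈ 62.7°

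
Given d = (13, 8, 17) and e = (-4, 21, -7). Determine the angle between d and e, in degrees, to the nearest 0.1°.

90.3

d · e = 13·(-4) + 8·21 + 17·(-7) = -52 + 168 - 119 = -3
|d|² = 169 + 64 + 289 = 522,  |d| = √522 ≈ 22.847319
|e|² = 16 + 441 + 49 = 506,  |e| = √506 ≈ 22.494444
cos θ = -3 / (22.847319 · 22.494444) ≈ -0.00584
θ = arccos(-0.00584) ≈ 90.3°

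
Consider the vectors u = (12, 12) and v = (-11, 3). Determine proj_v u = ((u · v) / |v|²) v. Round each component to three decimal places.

(8.123, -2.215)

u · v = 12·(-11) + 12·3 = -132 + 36 = -96
|v|² = 121 + 9 = 130
proj_v u = (-96/130) · (-11, 3) ≈ (8.123, -2.215)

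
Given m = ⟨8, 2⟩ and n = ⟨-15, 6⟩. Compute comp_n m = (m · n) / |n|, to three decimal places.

m · n = 8·(-15) + 2·6 = -120 + 12 = -108
|n| = √(225 + 36) = √261 ≈ 16.1555
comp_n m = -108 / √261 ≈ -6.685

-6.685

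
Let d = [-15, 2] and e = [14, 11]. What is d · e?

d · e = (-15)·14 + 2·11 = -210 + 22 = -188

-188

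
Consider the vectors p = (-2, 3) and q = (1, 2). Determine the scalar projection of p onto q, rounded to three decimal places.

1.789

p · q = (-2)·1 + 3·2 = -2 + 6 = 4
|q| = √(1 + 4) = √5 ≈ 2.2361
comp_q p = 4 / √5 ≈ 1.789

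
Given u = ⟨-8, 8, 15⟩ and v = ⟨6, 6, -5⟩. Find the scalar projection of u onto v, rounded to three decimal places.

-7.615

u · v = (-8)·6 + 8·6 + 15·(-5) = -48 + 48 - 75 = -75
|v| = √(36 + 36 + 25) = √97 ≈ 9.8489
comp_v u = -75 / √97 ≈ -7.615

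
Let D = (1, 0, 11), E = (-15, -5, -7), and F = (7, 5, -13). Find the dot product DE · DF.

311

DE = E − D = (-16, -5, -18)
DF = F − D = (6, 5, -24)
DE · DF = (-16)·6 + (-5)·5 + (-18)·(-24) = -96 - 25 + 432 = 311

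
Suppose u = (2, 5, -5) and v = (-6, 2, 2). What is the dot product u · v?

-12

u · v = 2·(-6) + 5·2 + (-5)·2 = -12 + 10 - 10 = -12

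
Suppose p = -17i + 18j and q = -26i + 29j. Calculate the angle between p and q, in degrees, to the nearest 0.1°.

1.5

p · q = (-17)·(-26) + 18·29 = 442 + 522 = 964
|p|² = 289 + 324 = 613,  |p| = √613 ≈ 24.758837
|q|² = 676 + 841 = 1517,  |q| = √1517 ≈ 38.948684
cos θ = 964 / (24.758837 · 38.948684) ≈ 0.99966
θ = arccos(0.99966) ≈ 1.5°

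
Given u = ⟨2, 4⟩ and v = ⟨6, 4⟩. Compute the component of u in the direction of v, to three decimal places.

3.883

u · v = 2·6 + 4·4 = 12 + 16 = 28
|v| = √(36 + 16) = √52 ≈ 7.2111
comp_v u = 28 / √52 ≈ 3.883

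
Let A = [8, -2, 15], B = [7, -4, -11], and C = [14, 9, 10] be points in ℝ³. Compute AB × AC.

(296, -161, 1)

AB = (-1, -2, -26)
AC = (6, 11, -5)
i: (-2)·(-5) - (-26)·11 = 10 - (-286) = 296
j: (-26)·6 - (-1)·(-5) = -156 - 5 = -161
k: (-1)·11 - (-2)·6 = -11 - (-12) = 1
AB × AC = (296, -161, 1)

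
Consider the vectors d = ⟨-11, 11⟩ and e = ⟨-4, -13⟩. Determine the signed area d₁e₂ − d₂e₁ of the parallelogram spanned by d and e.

187

(-11)·(-13) - 11·(-4) = 143 - (-44) = 187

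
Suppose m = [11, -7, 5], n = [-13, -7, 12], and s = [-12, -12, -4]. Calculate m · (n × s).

3624

n × s:
i: (-7)·(-4) - 12·(-12) = 28 - (-144) = 172
j: 12·(-12) - (-13)·(-4) = -144 - 52 = -196
k: (-13)·(-12) - (-7)·(-12) = 156 - 84 = 72
n × s = (172, -196, 72)
m · (n × s) = 11·172 + (-7)·(-196) + 5·72 = 1892 + 1372 + 360 = 3624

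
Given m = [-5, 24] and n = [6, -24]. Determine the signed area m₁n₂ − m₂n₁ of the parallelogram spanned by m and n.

(-5)·(-24) - 24·6 = 120 - 144 = -24

-24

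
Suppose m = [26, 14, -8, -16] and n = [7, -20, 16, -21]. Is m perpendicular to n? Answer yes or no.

no

m · n = 26·7 + 14·(-20) + (-8)·16 + (-16)·(-21) = 182 - 280 - 128 + 336 = 110
Nonzero, so the vectors are not orthogonal.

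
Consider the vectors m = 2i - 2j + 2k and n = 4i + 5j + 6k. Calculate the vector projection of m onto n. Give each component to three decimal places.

(0.519, 0.649, 0.779)

m · n = 2·4 + (-2)·5 + 2·6 = 8 - 10 + 12 = 10
|n|² = 16 + 25 + 36 = 77
proj_n m = (10/77) · (4, 5, 6) ≈ (0.519, 0.649, 0.779)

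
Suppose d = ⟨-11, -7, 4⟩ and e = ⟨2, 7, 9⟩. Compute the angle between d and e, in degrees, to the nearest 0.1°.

102.8

d · e = (-11)·2 + (-7)·7 + 4·9 = -22 - 49 + 36 = -35
|d|² = 121 + 49 + 16 = 186,  |d| = √186 ≈ 13.638182
|e|² = 4 + 49 + 81 = 134,  |e| = √134 ≈ 11.575837
cos θ = -35 / (13.638182 · 11.575837) ≈ -0.22170
θ = arccos(-0.22170) ≈ 102.8°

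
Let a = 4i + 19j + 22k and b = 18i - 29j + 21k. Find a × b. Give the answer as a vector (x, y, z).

i: 19·21 - 22·(-29) = 399 - (-638) = 1037
j: 22·18 - 4·21 = 396 - 84 = 312
k: 4·(-29) - 19·18 = -116 - 342 = -458
a × b = (1037, 312, -458)

(1037, 312, -458)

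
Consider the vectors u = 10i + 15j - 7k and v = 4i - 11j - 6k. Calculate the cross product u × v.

(-167, 32, -170)

i: 15·(-6) - (-7)·(-11) = -90 - 77 = -167
j: (-7)·4 - 10·(-6) = -28 - (-60) = 32
k: 10·(-11) - 15·4 = -110 - 60 = -170
u × v = (-167, 32, -170)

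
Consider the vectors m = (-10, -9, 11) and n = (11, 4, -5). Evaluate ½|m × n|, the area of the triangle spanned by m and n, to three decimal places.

46.160

i: (-9)·(-5) - 11·4 = 45 - 44 = 1
j: 11·11 - (-10)·(-5) = 121 - 50 = 71
k: (-10)·4 - (-9)·11 = -40 - (-99) = 59
m × n = (1, 71, 59)
|m × n| = √(1² + 71² + 59²) = √8523 ≈ 92.3201
area = ½ · 92.3201 ≈ 46.160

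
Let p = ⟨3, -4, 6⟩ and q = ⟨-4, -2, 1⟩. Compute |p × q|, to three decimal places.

35.735

i: (-4)·1 - 6·(-2) = -4 - (-12) = 8
j: 6·(-4) - 3·1 = -24 - 3 = -27
k: 3·(-2) - (-4)·(-4) = -6 - 16 = -22
p × q = (8, -27, -22)
|p × q| = √(8² + (-27)² + (-22)²) = √1277 ≈ 35.7351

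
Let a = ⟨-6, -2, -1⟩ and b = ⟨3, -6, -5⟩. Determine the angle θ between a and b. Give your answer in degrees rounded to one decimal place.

a · b = (-6)·3 + (-2)·(-6) + (-1)·(-5) = -18 + 12 + 5 = -1
|a|² = 36 + 4 + 1 = 41,  |a| = √41 ≈ 6.403124
|b|² = 9 + 36 + 25 = 70,  |b| = √70 ≈ 8.366600
cos θ = -1 / (6.403124 · 8.366600) ≈ -0.01867
θ = arccos(-0.01867) ≈ 91.1°

91.1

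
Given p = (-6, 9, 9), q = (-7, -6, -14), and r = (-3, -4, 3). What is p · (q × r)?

1101

q × r:
i: (-6)·3 - (-14)·(-4) = -18 - 56 = -74
j: (-14)·(-3) - (-7)·3 = 42 - (-21) = 63
k: (-7)·(-4) - (-6)·(-3) = 28 - 18 = 10
q × r = (-74, 63, 10)
p · (q × r) = (-6)·(-74) + 9·63 + 9·10 = 444 + 567 + 90 = 1101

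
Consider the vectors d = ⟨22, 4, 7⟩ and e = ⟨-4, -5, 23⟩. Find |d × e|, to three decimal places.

i: 4·23 - 7·(-5) = 92 - (-35) = 127
j: 7·(-4) - 22·23 = -28 - 506 = -534
k: 22·(-5) - 4·(-4) = -110 - (-16) = -94
d × e = (127, -534, -94)
|d × e| = √(127² + (-534)² + (-94)²) = √310121 ≈ 556.8851

556.885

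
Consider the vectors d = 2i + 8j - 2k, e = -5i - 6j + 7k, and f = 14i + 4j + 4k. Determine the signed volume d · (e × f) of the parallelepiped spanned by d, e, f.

e × f:
i: (-6)·4 - 7·4 = -24 - 28 = -52
j: 7·14 - (-5)·4 = 98 - (-20) = 118
k: (-5)·4 - (-6)·14 = -20 - (-84) = 64
e × f = (-52, 118, 64)
d · (e × f) = 2·(-52) + 8·118 + (-2)·64 = -104 + 944 - 128 = 712

712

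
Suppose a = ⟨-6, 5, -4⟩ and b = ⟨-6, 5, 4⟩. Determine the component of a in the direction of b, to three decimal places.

5.128

a · b = (-6)·(-6) + 5·5 + (-4)·4 = 36 + 25 - 16 = 45
|b| = √(36 + 25 + 16) = √77 ≈ 8.7750
comp_b a = 45 / √77 ≈ 5.128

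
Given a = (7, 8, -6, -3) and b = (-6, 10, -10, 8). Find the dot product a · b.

74

a · b = 7·(-6) + 8·10 + (-6)·(-10) + (-3)·8 = -42 + 80 + 60 - 24 = 74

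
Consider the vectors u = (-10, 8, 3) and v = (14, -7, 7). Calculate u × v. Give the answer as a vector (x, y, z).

(77, 112, -42)

i: 8·7 - 3·(-7) = 56 - (-21) = 77
j: 3·14 - (-10)·7 = 42 - (-70) = 112
k: (-10)·(-7) - 8·14 = 70 - 112 = -42
u × v = (77, 112, -42)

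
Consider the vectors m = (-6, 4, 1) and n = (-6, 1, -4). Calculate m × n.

(-17, -30, 18)

i: 4·(-4) - 1·1 = -16 - 1 = -17
j: 1·(-6) - (-6)·(-4) = -6 - 24 = -30
k: (-6)·1 - 4·(-6) = -6 - (-24) = 18
m × n = (-17, -30, 18)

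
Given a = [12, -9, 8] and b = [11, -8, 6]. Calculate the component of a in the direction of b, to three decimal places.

16.951

a · b = 12·11 + (-9)·(-8) + 8·6 = 132 + 72 + 48 = 252
|b| = √(121 + 64 + 36) = √221 ≈ 14.8661
comp_b a = 252 / √221 ≈ 16.951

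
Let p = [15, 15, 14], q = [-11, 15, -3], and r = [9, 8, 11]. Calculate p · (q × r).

1123

q × r:
i: 15·11 - (-3)·8 = 165 - (-24) = 189
j: (-3)·9 - (-11)·11 = -27 - (-121) = 94
k: (-11)·8 - 15·9 = -88 - 135 = -223
q × r = (189, 94, -223)
p · (q × r) = 15·189 + 15·94 + 14·(-223) = 2835 + 1410 - 3122 = 1123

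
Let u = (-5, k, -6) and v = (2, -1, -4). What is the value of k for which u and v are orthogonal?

u · v = (-5)·2 + k·(-1) + (-6)·(-4) = 14 - 1k
Set equal to 0: -1k = -14, so k = 14.

14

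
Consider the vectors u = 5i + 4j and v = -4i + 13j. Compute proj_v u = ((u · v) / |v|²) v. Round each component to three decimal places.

(-0.692, 2.249)

u · v = 5·(-4) + 4·13 = -20 + 52 = 32
|v|² = 16 + 169 = 185
proj_v u = (32/185) · (-4, 13) ≈ (-0.692, 2.249)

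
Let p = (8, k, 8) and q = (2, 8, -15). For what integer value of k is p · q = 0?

13

p · q = 8·2 + k·8 + 8·(-15) = -104 + 8k
Set equal to 0: 8k = 104, so k = 13.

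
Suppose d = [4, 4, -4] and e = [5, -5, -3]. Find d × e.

(-32, -8, -40)

i: 4·(-3) - (-4)·(-5) = -12 - 20 = -32
j: (-4)·5 - 4·(-3) = -20 - (-12) = -8
k: 4·(-5) - 4·5 = -20 - 20 = -40
d × e = (-32, -8, -40)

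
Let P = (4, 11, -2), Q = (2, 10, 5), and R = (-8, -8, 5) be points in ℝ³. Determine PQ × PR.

(126, -70, 26)

PQ = (-2, -1, 7)
PR = (-12, -19, 7)
i: (-1)·7 - 7·(-19) = -7 - (-133) = 126
j: 7·(-12) - (-2)·7 = -84 - (-14) = -70
k: (-2)·(-19) - (-1)·(-12) = 38 - 12 = 26
PQ × PR = (126, -70, 26)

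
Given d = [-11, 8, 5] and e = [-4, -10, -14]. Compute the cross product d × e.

(-62, -174, 142)

i: 8·(-14) - 5·(-10) = -112 - (-50) = -62
j: 5·(-4) - (-11)·(-14) = -20 - 154 = -174
k: (-11)·(-10) - 8·(-4) = 110 - (-32) = 142
d × e = (-62, -174, 142)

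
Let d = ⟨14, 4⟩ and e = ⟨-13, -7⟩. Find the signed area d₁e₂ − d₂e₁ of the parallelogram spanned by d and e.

-46

14·(-7) - 4·(-13) = -98 - (-52) = -46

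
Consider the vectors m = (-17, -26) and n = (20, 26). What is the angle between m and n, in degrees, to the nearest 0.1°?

175.6

m · n = (-17)·20 + (-26)·26 = -340 - 676 = -1016
|m|² = 289 + 676 = 965,  |m| = √965 ≈ 31.064449
|n|² = 400 + 676 = 1076,  |n| = √1076 ≈ 32.802439
cos θ = -1016 / (31.064449 · 32.802439) ≈ -0.99707
θ = arccos(-0.99707) ≈ 175.6°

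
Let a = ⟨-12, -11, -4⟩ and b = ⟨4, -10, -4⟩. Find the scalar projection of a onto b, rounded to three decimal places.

6.789

a · b = (-12)·4 + (-11)·(-10) + (-4)·(-4) = -48 + 110 + 16 = 78
|b| = √(16 + 100 + 16) = √132 ≈ 11.4891
comp_b a = 78 / √132 ≈ 6.789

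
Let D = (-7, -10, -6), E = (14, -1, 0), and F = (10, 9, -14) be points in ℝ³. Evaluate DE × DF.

DE = (21, 9, 6)
DF = (17, 19, -8)
i: 9·(-8) - 6·19 = -72 - 114 = -186
j: 6·17 - 21·(-8) = 102 - (-168) = 270
k: 21·19 - 9·17 = 399 - 153 = 246
DE × DF = (-186, 270, 246)

(-186, 270, 246)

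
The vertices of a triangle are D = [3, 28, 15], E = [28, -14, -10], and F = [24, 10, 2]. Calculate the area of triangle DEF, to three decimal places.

242.817

DE = (25, -42, -25),  DF = (21, -18, -13)
i: (-42)·(-13) - (-25)·(-18) = 546 - 450 = 96
j: (-25)·21 - 25·(-13) = -525 - (-325) = -200
k: 25·(-18) - (-42)·21 = -450 - (-882) = 432
DE × DF = (96, -200, 432)
|DE × DF| = √235840 ≈ 485.6336
area = ½ · 485.6336 ≈ 242.817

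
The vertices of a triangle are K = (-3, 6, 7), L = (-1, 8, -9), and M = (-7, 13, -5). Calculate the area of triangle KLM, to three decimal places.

KL = (2, 2, -16),  KM = (-4, 7, -12)
i: 2·(-12) - (-16)·7 = -24 - (-112) = 88
j: (-16)·(-4) - 2·(-12) = 64 - (-24) = 88
k: 2·7 - 2·(-4) = 14 - (-8) = 22
KL × KM = (88, 88, 22)
|KL × KM| = √15972 ≈ 126.3804
area = ½ · 126.3804 ≈ 63.190

63.190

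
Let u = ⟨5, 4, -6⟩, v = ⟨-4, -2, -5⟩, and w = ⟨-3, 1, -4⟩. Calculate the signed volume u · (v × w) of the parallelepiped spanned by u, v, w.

121

v × w:
i: (-2)·(-4) - (-5)·1 = 8 - (-5) = 13
j: (-5)·(-3) - (-4)·(-4) = 15 - 16 = -1
k: (-4)·1 - (-2)·(-3) = -4 - 6 = -10
v × w = (13, -1, -10)
u · (v × w) = 5·13 + 4·(-1) + (-6)·(-10) = 65 - 4 + 60 = 121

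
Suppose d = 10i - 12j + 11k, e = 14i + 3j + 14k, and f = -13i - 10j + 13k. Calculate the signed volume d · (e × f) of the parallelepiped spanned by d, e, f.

5047

e × f:
i: 3·13 - 14·(-10) = 39 - (-140) = 179
j: 14·(-13) - 14·13 = -182 - 182 = -364
k: 14·(-10) - 3·(-13) = -140 - (-39) = -101
e × f = (179, -364, -101)
d · (e × f) = 10·179 + (-12)·(-364) + 11·(-101) = 1790 + 4368 - 1111 = 5047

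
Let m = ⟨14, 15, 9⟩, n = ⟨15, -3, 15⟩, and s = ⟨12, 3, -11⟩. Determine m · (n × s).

5736

n × s:
i: (-3)·(-11) - 15·3 = 33 - 45 = -12
j: 15·12 - 15·(-11) = 180 - (-165) = 345
k: 15·3 - (-3)·12 = 45 - (-36) = 81
n × s = (-12, 345, 81)
m · (n × s) = 14·(-12) + 15·345 + 9·81 = -168 + 5175 + 729 = 5736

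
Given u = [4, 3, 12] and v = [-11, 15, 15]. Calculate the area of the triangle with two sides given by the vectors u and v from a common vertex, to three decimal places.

i: 3·15 - 12·15 = 45 - 180 = -135
j: 12·(-11) - 4·15 = -132 - 60 = -192
k: 4·15 - 3·(-11) = 60 - (-33) = 93
u × v = (-135, -192, 93)
|u × v| = √((-135)² + (-192)² + 93²) = √63738 ≈ 252.4639
area = ½ · 252.4639 ≈ 126.232

126.232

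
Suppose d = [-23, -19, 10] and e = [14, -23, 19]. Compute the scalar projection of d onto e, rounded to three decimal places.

d · e = (-23)·14 + (-19)·(-23) + 10·19 = -322 + 437 + 190 = 305
|e| = √(196 + 529 + 361) = √1086 ≈ 32.9545
comp_e d = 305 / √1086 ≈ 9.255

9.255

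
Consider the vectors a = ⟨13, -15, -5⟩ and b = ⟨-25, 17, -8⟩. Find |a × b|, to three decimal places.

343.776

i: (-15)·(-8) - (-5)·17 = 120 - (-85) = 205
j: (-5)·(-25) - 13·(-8) = 125 - (-104) = 229
k: 13·17 - (-15)·(-25) = 221 - 375 = -154
a × b = (205, 229, -154)
|a × b| = √(205² + 229² + (-154)²) = √118182 ≈ 343.7761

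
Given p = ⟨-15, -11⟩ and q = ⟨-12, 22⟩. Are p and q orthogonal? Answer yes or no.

no

p · q = (-15)·(-12) + (-11)·22 = 180 - 242 = -62
Nonzero, so the vectors are not orthogonal.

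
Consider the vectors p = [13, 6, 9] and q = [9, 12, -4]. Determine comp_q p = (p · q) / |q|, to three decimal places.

9.856

p · q = 13·9 + 6·12 + 9·(-4) = 117 + 72 - 36 = 153
|q| = √(81 + 144 + 16) = √241 ≈ 15.5242
comp_q p = 153 / √241 ≈ 9.856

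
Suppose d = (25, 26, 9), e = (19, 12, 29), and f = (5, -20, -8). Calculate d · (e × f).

15862

e × f:
i: 12·(-8) - 29·(-20) = -96 - (-580) = 484
j: 29·5 - 19·(-8) = 145 - (-152) = 297
k: 19·(-20) - 12·5 = -380 - 60 = -440
e × f = (484, 297, -440)
d · (e × f) = 25·484 + 26·297 + 9·(-440) = 12100 + 7722 - 3960 = 15862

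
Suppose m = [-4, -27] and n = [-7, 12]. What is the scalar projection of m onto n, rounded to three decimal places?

-21.307

m · n = (-4)·(-7) + (-27)·12 = 28 - 324 = -296
|n| = √(49 + 144) = √193 ≈ 13.8924
comp_n m = -296 / √193 ≈ -21.307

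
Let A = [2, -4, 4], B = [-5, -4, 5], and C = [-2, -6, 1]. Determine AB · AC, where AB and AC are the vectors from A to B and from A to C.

25

AB = B − A = (-7, 0, 1)
AC = C − A = (-4, -2, -3)
AB · AC = (-7)·(-4) + 0·(-2) + 1·(-3) = 28 + 0 - 3 = 25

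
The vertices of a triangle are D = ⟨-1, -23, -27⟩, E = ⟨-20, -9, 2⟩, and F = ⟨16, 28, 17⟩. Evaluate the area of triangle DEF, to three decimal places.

DE = (-19, 14, 29),  DF = (17, 51, 44)
i: 14·44 - 29·51 = 616 - 1479 = -863
j: 29·17 - (-19)·44 = 493 - (-836) = 1329
k: (-19)·51 - 14·17 = -969 - 238 = -1207
DE × DF = (-863, 1329, -1207)
|DE × DF| = √3967859 ≈ 1991.9485
area = ½ · 1991.9485 ≈ 995.974

995.974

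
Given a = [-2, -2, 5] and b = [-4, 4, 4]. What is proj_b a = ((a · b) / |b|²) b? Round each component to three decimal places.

a · b = (-2)·(-4) + (-2)·4 + 5·4 = 8 - 8 + 20 = 20
|b|² = 16 + 16 + 16 = 48
proj_b a = (20/48) · (-4, 4, 4) ≈ (-1.667, 1.667, 1.667)

(-1.667, 1.667, 1.667)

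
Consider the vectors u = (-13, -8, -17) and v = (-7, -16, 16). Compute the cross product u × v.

(-400, 327, 152)

i: (-8)·16 - (-17)·(-16) = -128 - 272 = -400
j: (-17)·(-7) - (-13)·16 = 119 - (-208) = 327
k: (-13)·(-16) - (-8)·(-7) = 208 - 56 = 152
u × v = (-400, 327, 152)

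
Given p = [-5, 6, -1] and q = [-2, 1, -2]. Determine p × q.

(-11, -8, 7)

i: 6·(-2) - (-1)·1 = -12 - (-1) = -11
j: (-1)·(-2) - (-5)·(-2) = 2 - 10 = -8
k: (-5)·1 - 6·(-2) = -5 - (-12) = 7
p × q = (-11, -8, 7)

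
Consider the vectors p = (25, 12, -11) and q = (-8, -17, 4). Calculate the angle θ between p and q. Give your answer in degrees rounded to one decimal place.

p · q = 25·(-8) + 12·(-17) + (-11)·4 = -200 - 204 - 44 = -448
|p|² = 625 + 144 + 121 = 890,  |p| = √890 ≈ 29.832868
|q|² = 64 + 289 + 16 = 369,  |q| = √369 ≈ 19.209373
cos θ = -448 / (29.832868 · 19.209373) ≈ -0.78175
θ = arccos(-0.78175) ≈ 141.4°

141.4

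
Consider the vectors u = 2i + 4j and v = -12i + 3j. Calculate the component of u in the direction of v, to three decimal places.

u · v = 2·(-12) + 4·3 = -24 + 12 = -12
|v| = √(144 + 9) = √153 ≈ 12.3693
comp_v u = -12 / √153 ≈ -0.970

-0.970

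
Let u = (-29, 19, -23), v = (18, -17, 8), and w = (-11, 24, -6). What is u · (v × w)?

v × w:
i: (-17)·(-6) - 8·24 = 102 - 192 = -90
j: 8·(-11) - 18·(-6) = -88 - (-108) = 20
k: 18·24 - (-17)·(-11) = 432 - 187 = 245
v × w = (-90, 20, 245)
u · (v × w) = (-29)·(-90) + 19·20 + (-23)·245 = 2610 + 380 - 5635 = -2645

-2645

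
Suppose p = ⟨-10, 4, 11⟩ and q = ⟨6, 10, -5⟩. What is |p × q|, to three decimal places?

i: 4·(-5) - 11·10 = -20 - 110 = -130
j: 11·6 - (-10)·(-5) = 66 - 50 = 16
k: (-10)·10 - 4·6 = -100 - 24 = -124
p × q = (-130, 16, -124)
|p × q| = √((-130)² + 16² + (-124)²) = √32532 ≈ 180.3663

180.366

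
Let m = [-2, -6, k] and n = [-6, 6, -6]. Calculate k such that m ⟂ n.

m · n = (-2)·(-6) + (-6)·6 + k·(-6) = -24 - 6k
Set equal to 0: -6k = 24, so k = -4.

-4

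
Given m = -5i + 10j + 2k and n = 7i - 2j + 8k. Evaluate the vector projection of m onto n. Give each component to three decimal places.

(-2.333, 0.667, -2.667)

m · n = (-5)·7 + 10·(-2) + 2·8 = -35 - 20 + 16 = -39
|n|² = 49 + 4 + 64 = 117
proj_n m = (-39/117) · (7, -2, 8) ≈ (-2.333, 0.667, -2.667)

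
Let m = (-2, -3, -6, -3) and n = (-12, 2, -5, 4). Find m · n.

m · n = (-2)·(-12) + (-3)·2 + (-6)·(-5) + (-3)·4 = 24 - 6 + 30 - 12 = 36

36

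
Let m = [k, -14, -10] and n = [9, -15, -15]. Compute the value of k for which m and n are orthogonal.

m · n = k·9 + (-14)·(-15) + (-10)·(-15) = 360 + 9k
Set equal to 0: 9k = -360, so k = -40.

-40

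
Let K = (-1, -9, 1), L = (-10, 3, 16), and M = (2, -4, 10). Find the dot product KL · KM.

168

KL = L − K = (-9, 12, 15)
KM = M − K = (3, 5, 9)
KL · KM = (-9)·3 + 12·5 + 15·9 = -27 + 60 + 135 = 168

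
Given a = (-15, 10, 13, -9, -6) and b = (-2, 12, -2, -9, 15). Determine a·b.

115

a · b = (-15)·(-2) + 10·12 + 13·(-2) + (-9)·(-9) + (-6)·15 = 30 + 120 - 26 + 81 - 90 = 115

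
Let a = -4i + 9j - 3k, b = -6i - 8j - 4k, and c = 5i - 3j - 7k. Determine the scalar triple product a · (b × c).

b × c:
i: (-8)·(-7) - (-4)·(-3) = 56 - 12 = 44
j: (-4)·5 - (-6)·(-7) = -20 - 42 = -62
k: (-6)·(-3) - (-8)·5 = 18 - (-40) = 58
b × c = (44, -62, 58)
a · (b × c) = (-4)·44 + 9·(-62) + (-3)·58 = -176 - 558 - 174 = -908

-908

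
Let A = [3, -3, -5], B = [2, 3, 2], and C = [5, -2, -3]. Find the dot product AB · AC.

18

AB = B − A = (-1, 6, 7)
AC = C − A = (2, 1, 2)
AB · AC = (-1)·2 + 6·1 + 7·2 = -2 + 6 + 14 = 18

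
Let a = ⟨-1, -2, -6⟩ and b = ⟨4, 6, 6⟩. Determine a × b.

(24, -18, 2)

i: (-2)·6 - (-6)·6 = -12 - (-36) = 24
j: (-6)·4 - (-1)·6 = -24 - (-6) = -18
k: (-1)·6 - (-2)·4 = -6 - (-8) = 2
a × b = (24, -18, 2)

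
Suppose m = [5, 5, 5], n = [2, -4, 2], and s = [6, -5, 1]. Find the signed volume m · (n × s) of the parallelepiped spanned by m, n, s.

n × s:
i: (-4)·1 - 2·(-5) = -4 - (-10) = 6
j: 2·6 - 2·1 = 12 - 2 = 10
k: 2·(-5) - (-4)·6 = -10 - (-24) = 14
n × s = (6, 10, 14)
m · (n × s) = 5·6 + 5·10 + 5·14 = 30 + 50 + 70 = 150

150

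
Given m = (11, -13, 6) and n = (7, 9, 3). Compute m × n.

(-93, 9, 190)

i: (-13)·3 - 6·9 = -39 - 54 = -93
j: 6·7 - 11·3 = 42 - 33 = 9
k: 11·9 - (-13)·7 = 99 - (-91) = 190
m × n = (-93, 9, 190)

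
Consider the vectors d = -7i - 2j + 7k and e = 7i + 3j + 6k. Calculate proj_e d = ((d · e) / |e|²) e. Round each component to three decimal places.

(-0.968, -0.415, -0.830)

d · e = (-7)·7 + (-2)·3 + 7·6 = -49 - 6 + 42 = -13
|e|² = 49 + 9 + 36 = 94
proj_e d = (-13/94) · (7, 3, 6) ≈ (-0.968, -0.415, -0.830)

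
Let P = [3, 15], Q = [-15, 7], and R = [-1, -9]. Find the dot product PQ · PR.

264

PQ = Q − P = (-18, -8)
PR = R − P = (-4, -24)
PQ · PR = (-18)·(-4) + (-8)·(-24) = 72 + 192 = 264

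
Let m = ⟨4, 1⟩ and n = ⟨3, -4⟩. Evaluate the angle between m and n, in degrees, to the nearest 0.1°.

67.2

m · n = 4·3 + 1·(-4) = 12 - 4 = 8
|m|² = 16 + 1 = 17,  |m| = √17 ≈ 4.123106
|n|² = 9 + 16 = 25,  |n| = √25 ≈ 5.000000
cos θ = 8 / (4.123106 · 5.000000) ≈ 0.38806
θ = arccos(0.38806) ≈ 67.2°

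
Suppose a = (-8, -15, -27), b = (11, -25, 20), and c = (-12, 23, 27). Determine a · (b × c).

b × c:
i: (-25)·27 - 20·23 = -675 - 460 = -1135
j: 20·(-12) - 11·27 = -240 - 297 = -537
k: 11·23 - (-25)·(-12) = 253 - 300 = -47
b × c = (-1135, -537, -47)
a · (b × c) = (-8)·(-1135) + (-15)·(-537) + (-27)·(-47) = 9080 + 8055 + 1269 = 18404

18404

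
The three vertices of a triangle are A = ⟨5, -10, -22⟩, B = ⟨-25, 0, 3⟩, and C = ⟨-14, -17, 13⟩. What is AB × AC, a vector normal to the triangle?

AB = (-30, 10, 25)
AC = (-19, -7, 35)
i: 10·35 - 25·(-7) = 350 - (-175) = 525
j: 25·(-19) - (-30)·35 = -475 - (-1050) = 575
k: (-30)·(-7) - 10·(-19) = 210 - (-190) = 400
AB × AC = (525, 575, 400)

(525, 575, 400)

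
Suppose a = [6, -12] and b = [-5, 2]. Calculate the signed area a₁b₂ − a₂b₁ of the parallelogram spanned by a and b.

-48

6·2 - (-12)·(-5) = 12 - 60 = -48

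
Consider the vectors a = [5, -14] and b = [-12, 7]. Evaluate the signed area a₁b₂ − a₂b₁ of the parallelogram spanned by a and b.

-133

5·7 - (-14)·(-12) = 35 - 168 = -133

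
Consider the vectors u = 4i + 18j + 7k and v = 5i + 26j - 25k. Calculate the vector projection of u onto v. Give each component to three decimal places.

u · v = 4·5 + 18·26 + 7·(-25) = 20 + 468 - 175 = 313
|v|² = 25 + 676 + 625 = 1326
proj_v u = (313/1326) · (5, 26, -25) ≈ (1.180, 6.137, -5.901)

(1.180, 6.137, -5.901)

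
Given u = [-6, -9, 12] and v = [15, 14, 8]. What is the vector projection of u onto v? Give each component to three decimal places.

(-3.711, -3.464, -1.979)

u · v = (-6)·15 + (-9)·14 + 12·8 = -90 - 126 + 96 = -120
|v|² = 225 + 196 + 64 = 485
proj_v u = (-120/485) · (15, 14, 8) ≈ (-3.711, -3.464, -1.979)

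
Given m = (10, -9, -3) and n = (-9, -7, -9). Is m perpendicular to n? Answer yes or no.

m · n = 10·(-9) + (-9)·(-7) + (-3)·(-9) = -90 + 63 + 27 = 0
Zero, so the vectors are orthogonal.

yes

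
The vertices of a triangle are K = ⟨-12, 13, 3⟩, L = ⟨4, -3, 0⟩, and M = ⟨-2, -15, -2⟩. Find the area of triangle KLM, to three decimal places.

146.168

KL = (16, -16, -3),  KM = (10, -28, -5)
i: (-16)·(-5) - (-3)·(-28) = 80 - 84 = -4
j: (-3)·10 - 16·(-5) = -30 - (-80) = 50
k: 16·(-28) - (-16)·10 = -448 - (-160) = -288
KL × KM = (-4, 50, -288)
|KL × KM| = √85460 ≈ 292.3354
area = ½ · 292.3354 ≈ 146.168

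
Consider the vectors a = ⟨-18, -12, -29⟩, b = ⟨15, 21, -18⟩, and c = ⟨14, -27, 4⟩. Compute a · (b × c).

b × c:
i: 21·4 - (-18)·(-27) = 84 - 486 = -402
j: (-18)·14 - 15·4 = -252 - 60 = -312
k: 15·(-27) - 21·14 = -405 - 294 = -699
b × c = (-402, -312, -699)
a · (b × c) = (-18)·(-402) + (-12)·(-312) + (-29)·(-699) = 7236 + 3744 + 20271 = 31251

31251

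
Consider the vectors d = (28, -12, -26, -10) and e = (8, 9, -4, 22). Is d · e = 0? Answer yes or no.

yes

d · e = 28·8 + (-12)·9 + (-26)·(-4) + (-10)·22 = 224 - 108 + 104 - 220 = 0
Zero, so the vectors are orthogonal.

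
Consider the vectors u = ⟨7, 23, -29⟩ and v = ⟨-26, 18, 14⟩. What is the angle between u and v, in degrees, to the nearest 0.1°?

u · v = 7·(-26) + 23·18 + (-29)·14 = -182 + 414 - 406 = -174
|u|² = 49 + 529 + 841 = 1419,  |u| = √1419 ≈ 37.669616
|v|² = 676 + 324 + 196 = 1196,  |v| = √1196 ≈ 34.583233
cos θ = -174 / (37.669616 · 34.583233) ≈ -0.13356
θ = arccos(-0.13356) ≈ 97.7°

97.7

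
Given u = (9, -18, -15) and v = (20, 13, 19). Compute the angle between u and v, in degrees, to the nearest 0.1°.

116.3

u · v = 9·20 + (-18)·13 + (-15)·19 = 180 - 234 - 285 = -339
|u|² = 81 + 324 + 225 = 630,  |u| = √630 ≈ 25.099801
|v|² = 400 + 169 + 361 = 930,  |v| = √930 ≈ 30.495901
cos θ = -339 / (25.099801 · 30.495901) ≈ -0.44288
θ = arccos(-0.44288) ≈ 116.3°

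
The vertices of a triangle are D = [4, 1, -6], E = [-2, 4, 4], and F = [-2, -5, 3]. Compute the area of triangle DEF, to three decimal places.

51.286

DE = (-6, 3, 10),  DF = (-6, -6, 9)
i: 3·9 - 10·(-6) = 27 - (-60) = 87
j: 10·(-6) - (-6)·9 = -60 - (-54) = -6
k: (-6)·(-6) - 3·(-6) = 36 - (-18) = 54
DE × DF = (87, -6, 54)
|DE × DF| = √10521 ≈ 102.5719
area = ½ · 102.5719 ≈ 51.286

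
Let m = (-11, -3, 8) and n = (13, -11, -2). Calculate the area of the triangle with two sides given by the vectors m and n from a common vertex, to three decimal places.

101.440

i: (-3)·(-2) - 8·(-11) = 6 - (-88) = 94
j: 8·13 - (-11)·(-2) = 104 - 22 = 82
k: (-11)·(-11) - (-3)·13 = 121 - (-39) = 160
m × n = (94, 82, 160)
|m × n| = √(94² + 82² + 160²) = √41160 ≈ 202.8793
area = ½ · 202.8793 ≈ 101.440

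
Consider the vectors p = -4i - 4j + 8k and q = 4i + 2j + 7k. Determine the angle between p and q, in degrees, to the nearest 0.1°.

66.8

p · q = (-4)·4 + (-4)·2 + 8·7 = -16 - 8 + 56 = 32
|p|² = 16 + 16 + 64 = 96,  |p| = √96 ≈ 9.797959
|q|² = 16 + 4 + 49 = 69,  |q| = √69 ≈ 8.306624
cos θ = 32 / (9.797959 · 8.306624) ≈ 0.39318
θ = arccos(0.39318) ≈ 66.8°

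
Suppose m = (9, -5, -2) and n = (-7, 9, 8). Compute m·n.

m · n = 9·(-7) + (-5)·9 + (-2)·8 = -63 - 45 - 16 = -124

-124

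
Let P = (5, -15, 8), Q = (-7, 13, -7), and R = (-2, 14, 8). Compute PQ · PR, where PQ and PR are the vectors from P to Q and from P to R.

PQ = Q − P = (-12, 28, -15)
PR = R − P = (-7, 29, 0)
PQ · PR = (-12)·(-7) + 28·29 + (-15)·0 = 84 + 812 + 0 = 896

896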